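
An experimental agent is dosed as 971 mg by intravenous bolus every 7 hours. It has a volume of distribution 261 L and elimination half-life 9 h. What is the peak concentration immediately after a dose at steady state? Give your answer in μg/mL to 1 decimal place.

8.9 μg/mL

k = ln2/t½ = ln2/9 ≈ 0.077016 h⁻¹; fraction remaining f = e^(−kτ) = e^(−0.077016×7) ≈ 0.5833.
Accumulation ratio R = 1/(1 − f) ≈ 1/0.4167 ≈ 2.3998.
Each bolus raises the concentration by D/Vd = 971/261 ≈ 3.720 μg/mL.
Steady-state peak Cmax,ss = C₀·R ≈ 3.720 × 2.3998 ≈ 8.927 μg/mL.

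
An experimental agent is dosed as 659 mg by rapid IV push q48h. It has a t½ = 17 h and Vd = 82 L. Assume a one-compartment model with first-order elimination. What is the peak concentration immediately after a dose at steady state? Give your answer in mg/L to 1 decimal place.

τ/t½ = 48/17 ≈ 2.8235, so fraction remaining f = (1/2)^(48/17) ≈ 0.1413.
At steady state, accumulation factor R = 1/(1 − e^(−kτ)) ≈ 1.1646.
Each bolus raises the concentration by D/Vd = 659/82 ≈ 8.037 mg/L.
Steady-state peak Cmax,ss = C₀·R ≈ 8.037 × 1.1646 ≈ 9.360 mg/L.

9.4 mg/L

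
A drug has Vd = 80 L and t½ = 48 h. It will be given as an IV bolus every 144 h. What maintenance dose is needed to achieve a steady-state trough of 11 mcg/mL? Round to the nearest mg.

τ/t½ = 144/48 ≈ 3, so f = (1/2)^(144/48) ≈ 0.125000.
Cmin,ss = (D/Vd)·f/(1−f), so D = Cmin,ss·Vd·(1−f)/f.
D = 11 × 80 × (1−f)/f ≈ 11 × 80 × 7.00000 ≈ 6160.00 mg.

6160 mg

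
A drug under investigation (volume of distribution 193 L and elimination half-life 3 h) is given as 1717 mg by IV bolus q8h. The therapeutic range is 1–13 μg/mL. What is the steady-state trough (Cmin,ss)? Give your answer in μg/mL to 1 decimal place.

Over one 8-h interval, 8/3 ≈ 2.6667 half-lives elapse, leaving f ≈ 0.1575 of each dose.
Each bolus raises the concentration by D/Vd = 1717/193 ≈ 8.896 μg/mL.
Steady-state trough Cmin,ss = C₀·f/(1−f) ≈ 8.896 × 0.1575/0.8425 ≈ 1.663 μg/mL.
Trough 1.7 μg/mL vs MEC 1 μg/mL: adequate.

1.7 μg/mL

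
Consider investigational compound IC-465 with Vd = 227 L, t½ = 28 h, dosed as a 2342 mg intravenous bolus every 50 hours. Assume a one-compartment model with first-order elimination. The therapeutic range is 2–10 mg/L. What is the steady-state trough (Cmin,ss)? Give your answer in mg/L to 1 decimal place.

Over one 50-h interval, 50/28 ≈ 1.7857 half-lives elapse, leaving f ≈ 0.2900 of each dose.
Each bolus raises the concentration by D/Vd = 2342/227 ≈ 10.317 mg/L.
Steady-state trough Cmin,ss = C₀·f/(1−f) ≈ 10.317 × 0.2900/0.7100 ≈ 4.214 mg/L.
Trough 4.2 mg/L vs MEC 2 mg/L: adequate.

4.2 mg/L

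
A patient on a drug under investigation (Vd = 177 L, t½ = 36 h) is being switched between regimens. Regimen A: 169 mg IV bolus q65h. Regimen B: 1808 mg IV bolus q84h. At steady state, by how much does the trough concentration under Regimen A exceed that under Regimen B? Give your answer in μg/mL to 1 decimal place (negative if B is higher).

-2.1 μg/mL

Regimen A: f = (1/2)^(65/36) ≈ 0.2861; Cmin,ss = (169/177)·f/(1−f) ≈ 0.383 μg/mL.
Regimen B: f = (1/2)^(84/36) ≈ 0.1984; Cmin,ss = (1808/177)·f/(1−f) ≈ 2.528 μg/mL.
Difference ≈ 0.383 − 2.528 ≈ -2.145 μg/mL.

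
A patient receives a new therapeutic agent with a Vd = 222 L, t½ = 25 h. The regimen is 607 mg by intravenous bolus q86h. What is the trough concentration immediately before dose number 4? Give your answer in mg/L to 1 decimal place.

f = (1/2)^(τ/t½) = (1/2)^(86/25) ≈ 0.0921.
C₀ = D/Vd = 607/222 ≈ 2.734 mg/L.
Before the 4th dose, 3 doses have been given. Superposition: Cmin = C₀·(f + f² + … + f^3).
≈ 2.734 × (0.0921 + 0.0085 + 0.0008) ≈ 2.734 × 0.1014 ≈ 0.277 mg/L.

0.3 mg/L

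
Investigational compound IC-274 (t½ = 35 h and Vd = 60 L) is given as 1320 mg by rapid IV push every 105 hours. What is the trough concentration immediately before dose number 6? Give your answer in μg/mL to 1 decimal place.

f = (1/2)^(τ/t½) = (1/2)^(105/35) ≈ 0.1250.
C₀ = D/Vd = 1320/60 ≈ 22.000 μg/mL.
Before the 6th dose, 5 doses have been given. Superposition: Cmin = C₀·(f + f² + … + f^5).
≈ 22.000 × (0.1250 + 0.0156 + 0.0020 + 0.0002 + 0.0000) ≈ 22.000 × 0.1428 ≈ 3.142 μg/mL.

3.1 μg/mL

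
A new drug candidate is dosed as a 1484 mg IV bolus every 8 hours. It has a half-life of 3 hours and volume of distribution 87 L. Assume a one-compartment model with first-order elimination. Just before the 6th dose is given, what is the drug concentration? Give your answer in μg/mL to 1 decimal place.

f = (1/2)^(τ/t½) = (1/2)^(8/3) ≈ 0.1575.
C₀ = D/Vd = 1484/87 ≈ 17.057 μg/mL.
Before the 6th dose, 5 doses have been given. Superposition: Cmin = C₀·(f + f² + … + f^5).
≈ 17.057 × (0.1575 + 0.0248 + 0.0039 + 0.0006 + 0.0001) ≈ 17.057 × 0.1869 ≈ 3.188 μg/mL.

3.2 μg/mL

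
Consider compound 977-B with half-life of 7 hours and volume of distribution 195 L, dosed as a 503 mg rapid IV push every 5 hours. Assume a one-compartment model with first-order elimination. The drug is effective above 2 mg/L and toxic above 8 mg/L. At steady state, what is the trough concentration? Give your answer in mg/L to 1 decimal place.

4.0 mg/L

Over one 5-h interval, 5/7 ≈ 0.71429 half-lives elapse, leaving f ≈ 0.6095 of each dose.
Single-dose peak C₀ = D/Vd = 503/195 ≈ 2.579 mg/L.
Steady-state trough Cmin,ss = C₀·f/(1−f) ≈ 2.579 × 0.6095/0.3905 ≈ 4.025 mg/L.
Trough 4.0 mg/L vs MEC 2 mg/L: adequate.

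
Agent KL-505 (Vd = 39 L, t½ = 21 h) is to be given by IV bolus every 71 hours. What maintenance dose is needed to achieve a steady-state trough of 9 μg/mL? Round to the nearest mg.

3306 mg

τ/t½ = 71/21 ≈ 3.381, so f = (1/2)^(71/21) ≈ 0.095991.
Cmin,ss = (D/Vd)·f/(1−f), so D = Cmin,ss·Vd·(1−f)/f.
D = 9 × 39 × (1−f)/f ≈ 9 × 39 × 9.41764 ≈ 3305.59 mg.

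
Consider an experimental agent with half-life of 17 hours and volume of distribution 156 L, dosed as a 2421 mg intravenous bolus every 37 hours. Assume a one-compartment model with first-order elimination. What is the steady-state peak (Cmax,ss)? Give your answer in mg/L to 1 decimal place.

19.9 mg/L

Over one 37-h interval, 37/17 ≈ 2.1765 half-lives elapse, leaving f ≈ 0.2212 of each dose.
At steady state, accumulation factor R = 1/(1 − e^(−kτ)) ≈ 1.2840.
Single-dose peak C₀ = D/Vd = 2421/156 ≈ 15.519 mg/L.
Steady-state peak Cmax,ss = C₀·R ≈ 15.519 × 1.2840 ≈ 19.926 mg/L.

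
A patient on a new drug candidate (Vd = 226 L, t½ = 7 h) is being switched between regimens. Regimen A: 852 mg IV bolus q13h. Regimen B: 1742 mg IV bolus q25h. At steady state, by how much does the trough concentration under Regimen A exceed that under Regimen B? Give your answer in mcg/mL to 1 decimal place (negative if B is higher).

0.7 mcg/mL

Regimen A: f = (1/2)^(13/7) ≈ 0.2760; Cmin,ss = (852/226)·f/(1−f) ≈ 1.437 mcg/mL.
Regimen B: f = (1/2)^(25/7) ≈ 0.0841; Cmin,ss = (1742/226)·f/(1−f) ≈ 0.708 mcg/mL.
Difference ≈ 1.437 − 0.708 ≈ 0.729 mcg/mL.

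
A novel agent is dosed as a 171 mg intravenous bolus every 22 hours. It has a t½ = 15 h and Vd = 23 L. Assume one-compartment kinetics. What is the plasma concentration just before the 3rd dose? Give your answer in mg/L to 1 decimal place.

3.7 mg/L

f = (1/2)^(τ/t½) = (1/2)^(22/15) ≈ 0.3618.
C₀ = D/Vd = 171/23 ≈ 7.435 mg/L.
Before the 3rd dose, 2 doses have been given. Superposition: Cmin = C₀·(f + f²).
≈ 7.435 × (0.3618 + 0.1309) ≈ 7.435 × 0.4927 ≈ 3.663 mg/L.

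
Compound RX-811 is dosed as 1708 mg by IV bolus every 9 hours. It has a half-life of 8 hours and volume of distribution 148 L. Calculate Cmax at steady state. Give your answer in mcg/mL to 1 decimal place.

21.3 mcg/mL

Over one 9-h interval, 9/8 ≈ 1.125 half-lives elapse, leaving f ≈ 0.4585 of each dose.
At steady state, accumulation factor R = 1/(1 − e^(−kτ)) ≈ 1.8467.
Single-dose peak C₀ = D/Vd = 1708/148 ≈ 11.541 mcg/mL.
Steady-state peak Cmax,ss = C₀·R ≈ 11.541 × 1.8467 ≈ 21.313 mcg/mL.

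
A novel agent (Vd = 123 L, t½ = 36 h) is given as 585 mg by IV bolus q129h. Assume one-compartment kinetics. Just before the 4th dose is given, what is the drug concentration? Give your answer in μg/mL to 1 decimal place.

0.4 μg/mL

f = (1/2)^(τ/t½) = (1/2)^(129/36) ≈ 0.0834.
C₀ = D/Vd = 585/123 ≈ 4.756 μg/mL.
Before the 4th dose, 3 doses have been given. Superposition: Cmin = C₀·(f + f² + … + f^3).
≈ 4.756 × (0.0834 + 0.0070 + 0.0006) ≈ 4.756 × 0.0910 ≈ 0.433 μg/mL.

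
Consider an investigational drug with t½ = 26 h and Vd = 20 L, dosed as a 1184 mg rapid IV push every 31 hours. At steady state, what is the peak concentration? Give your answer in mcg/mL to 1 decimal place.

Over one 31-h interval, 31/26 ≈ 1.1923 half-lives elapse, leaving f ≈ 0.4376 of each dose.
At steady state, accumulation factor R = 1/(1 − e^(−kτ)) ≈ 1.7781.
Single-dose peak C₀ = D/Vd = 1184/20 ≈ 59.200 mcg/mL.
Cmax,ss = C₀/(1 − f) ≈ 59.200/0.5624 ≈ 105.263 mcg/mL.

105.3 mcg/mL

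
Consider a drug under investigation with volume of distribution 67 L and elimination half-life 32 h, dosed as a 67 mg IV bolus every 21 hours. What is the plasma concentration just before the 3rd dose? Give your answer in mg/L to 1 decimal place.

1.0 mg/L

f = (1/2)^(τ/t½) = (1/2)^(21/32) ≈ 0.6345.
C₀ = D/Vd = 67/67 ≈ 1.000 mg/L.
Before the 3rd dose, 2 doses have been given. Superposition: Cmin = C₀·(f + f²).
≈ 1.000 × (0.6345 + 0.4026) ≈ 1.000 × 1.0371 ≈ 1.037 mg/L.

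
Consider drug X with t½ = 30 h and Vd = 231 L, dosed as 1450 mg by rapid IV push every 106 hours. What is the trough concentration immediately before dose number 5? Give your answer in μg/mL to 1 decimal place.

0.6 μg/mL

f = (1/2)^(τ/t½) = (1/2)^(106/30) ≈ 0.0864.
C₀ = D/Vd = 1450/231 ≈ 6.277 μg/mL.
Before the 5th dose, 4 doses have been given. Superposition: Cmin = C₀·(f + f² + … + f^4).
≈ 6.277 × (0.0864 + 0.0075 + 0.0006 + 0.0001) ≈ 6.277 × 0.0946 ≈ 0.594 μg/mL.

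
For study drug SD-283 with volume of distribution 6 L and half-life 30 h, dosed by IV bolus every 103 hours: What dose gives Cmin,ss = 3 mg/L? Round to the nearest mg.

176 mg

τ/t½ = 103/30 ≈ 3.4333, so f = (1/2)^(103/30) ≈ 0.092569.
Cmin,ss = (D/Vd)·f/(1−f), so D = Cmin,ss·Vd·(1−f)/f.
D = 3 × 6 × (1−f)/f ≈ 3 × 6 × 9.80275 ≈ 176.45 mg.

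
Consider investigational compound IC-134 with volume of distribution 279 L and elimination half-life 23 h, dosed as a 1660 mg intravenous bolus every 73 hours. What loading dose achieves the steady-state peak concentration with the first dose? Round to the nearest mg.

1867 mg

f = (1/2)^(73/23) ≈ 0.110804; accumulation ratio R = 1/(1−f) ≈ 1.12461.
Loading dose to hit Cmax,ss on first dose: D_load = D_maint·R ≈ 1660 × 1.12461 ≈ 1866.85 mg.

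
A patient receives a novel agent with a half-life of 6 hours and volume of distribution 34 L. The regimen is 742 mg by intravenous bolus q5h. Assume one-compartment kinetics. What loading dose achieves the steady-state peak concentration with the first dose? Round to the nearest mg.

f = (1/2)^(5/6) ≈ 0.561231; accumulation ratio R = 1/(1−f) ≈ 2.27910.
Loading dose to hit Cmax,ss on first dose: D_load = D_maint·R ≈ 742 × 2.27910 ≈ 1691.09 mg.

1691 mg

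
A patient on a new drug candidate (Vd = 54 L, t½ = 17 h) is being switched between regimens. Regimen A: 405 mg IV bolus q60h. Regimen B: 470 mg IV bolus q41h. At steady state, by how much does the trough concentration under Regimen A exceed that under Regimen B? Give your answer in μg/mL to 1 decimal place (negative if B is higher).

Regimen A: f = (1/2)^(60/17) ≈ 0.0866; Cmin,ss = (405/54)·f/(1−f) ≈ 0.711 μg/mL.
Regimen B: f = (1/2)^(41/17) ≈ 0.1879; Cmin,ss = (470/54)·f/(1−f) ≈ 2.014 μg/mL.
Difference ≈ 0.711 − 2.014 ≈ -1.303 μg/mL.

-1.3 μg/mL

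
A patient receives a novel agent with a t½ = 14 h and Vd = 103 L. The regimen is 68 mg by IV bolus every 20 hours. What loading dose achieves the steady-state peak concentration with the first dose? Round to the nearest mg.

f = (1/2)^(20/14) ≈ 0.371499; accumulation ratio R = 1/(1−f) ≈ 1.59109.
Loading dose to hit Cmax,ss on first dose: D_load = D_maint·R ≈ 68 × 1.59109 ≈ 108.19 mg.

108 mg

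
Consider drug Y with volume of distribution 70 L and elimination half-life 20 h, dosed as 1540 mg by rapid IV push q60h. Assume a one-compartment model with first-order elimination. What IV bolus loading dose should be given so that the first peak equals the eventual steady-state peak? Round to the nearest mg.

1760 mg

f = (1/2)^(60/20) ≈ 0.125000; accumulation ratio R = 1/(1−f) ≈ 1.14286.
Loading dose to hit Cmax,ss on first dose: D_load = D_maint·R ≈ 1540 × 1.14286 ≈ 1760.00 mg.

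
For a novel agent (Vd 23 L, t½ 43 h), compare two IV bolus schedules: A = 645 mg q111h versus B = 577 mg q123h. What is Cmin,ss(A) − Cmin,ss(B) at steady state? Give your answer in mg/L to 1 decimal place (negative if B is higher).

Regimen A: f = (1/2)^(111/43) ≈ 0.1671; Cmin,ss = (645/23)·f/(1−f) ≈ 5.626 mg/L.
Regimen B: f = (1/2)^(123/43) ≈ 0.1377; Cmin,ss = (577/23)·f/(1−f) ≈ 4.006 mg/L.
Difference ≈ 5.626 − 4.006 ≈ 1.620 mg/L.

1.6 mg/L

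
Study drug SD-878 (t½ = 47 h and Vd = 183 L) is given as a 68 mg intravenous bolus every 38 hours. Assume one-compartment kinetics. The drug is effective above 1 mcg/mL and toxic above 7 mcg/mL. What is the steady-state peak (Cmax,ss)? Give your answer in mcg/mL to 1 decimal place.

0.9 mcg/mL

Over one 38-h interval, 38/47 ≈ 0.80851 half-lives elapse, leaving f ≈ 0.5710 of each dose.
At steady state, accumulation factor R = 1/(1 − e^(−kτ)) ≈ 2.3310.
Each bolus raises the concentration by D/Vd = 68/183 ≈ 0.372 mcg/mL.
Cmax,ss = C₀/(1 − f) ≈ 0.372/0.4290 ≈ 0.867 mcg/mL.
Peak 0.9 mcg/mL vs MTC 7 mcg/mL: below toxic threshold.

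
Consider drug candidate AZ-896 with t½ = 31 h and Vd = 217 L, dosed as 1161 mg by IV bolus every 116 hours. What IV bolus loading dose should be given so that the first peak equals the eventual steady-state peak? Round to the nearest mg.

f = (1/2)^(116/31) ≈ 0.074742; accumulation ratio R = 1/(1−f) ≈ 1.08078.
Loading dose to hit Cmax,ss on first dose: D_load = D_maint·R ≈ 1161 × 1.08078 ≈ 1254.79 mg.

1255 mg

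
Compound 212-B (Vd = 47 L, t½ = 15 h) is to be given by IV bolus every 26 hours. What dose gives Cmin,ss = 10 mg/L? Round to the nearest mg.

1093 mg

τ/t½ = 26/15 ≈ 1.7333, so f = (1/2)^(26/15) ≈ 0.300756.
Cmin,ss = (D/Vd)·f/(1−f), so D = Cmin,ss·Vd·(1−f)/f.
D = 10 × 47 × (1−f)/f ≈ 10 × 47 × 2.32495 ≈ 1092.73 mg.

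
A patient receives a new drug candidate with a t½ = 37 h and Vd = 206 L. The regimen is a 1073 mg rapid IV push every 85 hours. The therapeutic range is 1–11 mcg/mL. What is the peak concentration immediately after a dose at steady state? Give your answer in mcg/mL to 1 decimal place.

6.5 mcg/mL

k = ln2/t½ = ln2/37 ≈ 0.018734 h⁻¹; fraction remaining f = e^(−kτ) = e^(−0.018734×85) ≈ 0.2034.
At steady state, accumulation factor R = 1/(1 − e^(−kτ)) ≈ 1.2553.
Single-dose peak C₀ = D/Vd = 1073/206 ≈ 5.209 mcg/mL.
Steady-state peak Cmax,ss = C₀·R ≈ 5.209 × 1.2553 ≈ 6.539 mcg/mL.
Peak 6.5 mcg/mL vs MTC 11 mcg/mL: below toxic threshold.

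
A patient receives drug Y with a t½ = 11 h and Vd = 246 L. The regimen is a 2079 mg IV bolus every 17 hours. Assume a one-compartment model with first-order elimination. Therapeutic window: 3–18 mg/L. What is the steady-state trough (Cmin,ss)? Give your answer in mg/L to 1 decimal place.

k = ln2/t½ = ln2/11 ≈ 0.063013 h⁻¹; fraction remaining f = e^(−kτ) = e^(−0.063013×17) ≈ 0.3426.
Each bolus raises the concentration by D/Vd = 2079/246 ≈ 8.451 mg/L.
Steady-state trough Cmin,ss = C₀·f/(1−f) ≈ 8.451 × 0.3426/0.6574 ≈ 4.404 mg/L.
Trough 4.4 mg/L vs MEC 3 mg/L: adequate.

4.4 mg/L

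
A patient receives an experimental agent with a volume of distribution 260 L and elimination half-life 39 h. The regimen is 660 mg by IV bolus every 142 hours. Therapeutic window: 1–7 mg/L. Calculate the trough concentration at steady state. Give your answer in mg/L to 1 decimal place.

0.2 mg/L

k = ln2/t½ = ln2/39 ≈ 0.017773 h⁻¹; fraction remaining f = e^(−kτ) = e^(−0.017773×142) ≈ 0.0802.
Each bolus raises the concentration by D/Vd = 660/260 ≈ 2.538 mg/L.
Steady-state trough Cmin,ss = C₀·f/(1−f) ≈ 2.538 × 0.0802/0.9198 ≈ 0.221 mg/L.
Trough 0.2 mg/L vs MEC 1 mg/L: subtherapeutic.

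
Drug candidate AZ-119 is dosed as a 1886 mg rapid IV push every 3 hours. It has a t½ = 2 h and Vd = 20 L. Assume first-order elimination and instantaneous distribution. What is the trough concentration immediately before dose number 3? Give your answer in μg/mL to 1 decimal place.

f = (1/2)^(τ/t½) = (1/2)^(3/2) ≈ 0.3536.
C₀ = D/Vd = 1886/20 ≈ 94.300 μg/mL.
Before the 3rd dose, 2 doses have been given. Superposition: Cmin = C₀·(f + f²).
≈ 94.300 × (0.3536 + 0.1250) ≈ 94.300 × 0.4786 ≈ 45.132 μg/mL.

45.1 μg/mL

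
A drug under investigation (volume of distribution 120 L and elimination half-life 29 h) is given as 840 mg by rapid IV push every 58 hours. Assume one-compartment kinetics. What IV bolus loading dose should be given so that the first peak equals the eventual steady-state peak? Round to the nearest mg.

f = (1/2)^(58/29) ≈ 0.250000; accumulation ratio R = 1/(1−f) ≈ 1.33333.
Loading dose to hit Cmax,ss on first dose: D_load = D_maint·R ≈ 840 × 1.33333 ≈ 1120.00 mg.

1120 mg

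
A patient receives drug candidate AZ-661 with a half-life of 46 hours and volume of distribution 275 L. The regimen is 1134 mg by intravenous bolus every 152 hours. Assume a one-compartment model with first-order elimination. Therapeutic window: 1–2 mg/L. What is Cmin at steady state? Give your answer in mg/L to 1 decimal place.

Over one 152-h interval, 152/46 ≈ 3.3043 half-lives elapse, leaving f ≈ 0.1012 of each dose.
Accumulation ratio R = 1/(1 − f) ≈ 1/0.8988 ≈ 1.1126.
Each bolus raises the concentration by D/Vd = 1134/275 ≈ 4.124 mg/L.
Cmax,ss = C₀/(1 − f) ≈ 4.124/0.8988 ≈ 4.588 mg/L.
One interval later, Cmin,ss = Cmax,ss·e^(−kτ) ≈ 4.588 × 0.1012 ≈ 0.464 mg/L.
Trough 0.5 mg/L vs MEC 1 mg/L: subtherapeutic.

0.5 mg/L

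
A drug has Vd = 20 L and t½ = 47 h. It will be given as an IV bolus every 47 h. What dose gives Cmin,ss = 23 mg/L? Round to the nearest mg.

τ/t½ = 47/47 ≈ 1, so f = (1/2)^(47/47) ≈ 0.500000.
Cmin,ss = (D/Vd)·f/(1−f), so D = Cmin,ss·Vd·(1−f)/f.
D = 23 × 20 × (1−f)/f ≈ 23 × 20 × 1.00000 ≈ 460.00 mg.

460 mg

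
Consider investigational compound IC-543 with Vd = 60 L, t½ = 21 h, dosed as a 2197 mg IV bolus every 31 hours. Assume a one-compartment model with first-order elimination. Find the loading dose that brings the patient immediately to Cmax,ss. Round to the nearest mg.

3430 mg

f = (1/2)^(31/21) ≈ 0.359437; accumulation ratio R = 1/(1−f) ≈ 1.56113.
Loading dose to hit Cmax,ss on first dose: D_load = D_maint·R ≈ 2197 × 1.56113 ≈ 3429.80 mg.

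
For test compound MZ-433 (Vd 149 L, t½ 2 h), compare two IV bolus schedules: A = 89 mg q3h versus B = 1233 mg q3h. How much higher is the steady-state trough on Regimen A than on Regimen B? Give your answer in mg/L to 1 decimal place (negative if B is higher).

-4.2 mg/L

Regimen A: f = (1/2)^(3/2) ≈ 0.3536; Cmin,ss = (89/149)·f/(1−f) ≈ 0.327 mg/L.
Regimen B: f = (1/2)^(3/2) ≈ 0.3536; Cmin,ss = (1233/149)·f/(1−f) ≈ 4.527 mg/L.
Difference ≈ 0.327 − 4.527 ≈ -4.200 mg/L.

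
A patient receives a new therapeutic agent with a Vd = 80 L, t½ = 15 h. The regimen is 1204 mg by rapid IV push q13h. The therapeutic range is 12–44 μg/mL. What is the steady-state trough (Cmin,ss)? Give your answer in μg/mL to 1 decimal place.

τ/t½ = 13/15 ≈ 0.86667, so fraction remaining f = (1/2)^(13/15) ≈ 0.5484.
Accumulation ratio R = 1/(1 − f) ≈ 1/0.4516 ≈ 2.2143.
Single-dose peak C₀ = D/Vd = 1204/80 ≈ 15.050 μg/mL.
Cmax,ss = C₀/(1 − f) ≈ 15.050/0.4516 ≈ 33.326 μg/mL.
One interval later, Cmin,ss = Cmax,ss·e^(−kτ) ≈ 33.326 × 0.5484 ≈ 18.276 μg/mL.
Trough 18.3 μg/mL vs MEC 12 μg/mL: adequate.

18.3 μg/mL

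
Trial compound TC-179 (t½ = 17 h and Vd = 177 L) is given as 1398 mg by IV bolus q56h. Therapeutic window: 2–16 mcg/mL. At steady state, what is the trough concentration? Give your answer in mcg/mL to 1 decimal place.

0.9 mcg/mL

k = ln2/t½ = ln2/17 ≈ 0.040773 h⁻¹; fraction remaining f = e^(−kτ) = e^(−0.040773×56) ≈ 0.1019.
Single-dose peak C₀ = D/Vd = 1398/177 ≈ 7.898 mcg/mL.
Steady-state trough Cmin,ss = C₀·f/(1−f) ≈ 7.898 × 0.1019/0.8981 ≈ 0.896 mcg/mL.
Trough 0.9 mcg/mL vs MEC 2 mcg/mL: subtherapeutic.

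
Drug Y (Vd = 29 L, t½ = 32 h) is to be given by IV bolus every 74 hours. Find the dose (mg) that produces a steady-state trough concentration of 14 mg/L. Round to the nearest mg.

τ/t½ = 74/32 ≈ 2.3125, so f = (1/2)^(74/32) ≈ 0.201311.
Cmin,ss = (D/Vd)·f/(1−f), so D = Cmin,ss·Vd·(1−f)/f.
D = 14 × 29 × (1−f)/f ≈ 14 × 29 × 3.96744 ≈ 1610.78 mg.

1611 mg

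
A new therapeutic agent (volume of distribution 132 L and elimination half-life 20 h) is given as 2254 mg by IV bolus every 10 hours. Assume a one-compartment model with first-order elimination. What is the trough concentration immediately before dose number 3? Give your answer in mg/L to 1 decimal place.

20.6 mg/L

f = (1/2)^(τ/t½) = (1/2)^(10/20) ≈ 0.7071.
C₀ = D/Vd = 2254/132 ≈ 17.076 mg/L.
Before the 3rd dose, 2 doses have been given. Superposition: Cmin = C₀·(f + f²).
≈ 17.076 × (0.7071 + 0.5000) ≈ 17.076 × 1.2071 ≈ 20.612 mg/L.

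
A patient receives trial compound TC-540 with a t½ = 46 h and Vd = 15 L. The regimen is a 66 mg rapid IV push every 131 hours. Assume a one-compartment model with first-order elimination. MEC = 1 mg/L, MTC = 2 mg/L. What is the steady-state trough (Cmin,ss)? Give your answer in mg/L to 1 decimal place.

k = ln2/t½ = ln2/46 ≈ 0.015068 h⁻¹; fraction remaining f = e^(−kτ) = e^(−0.015068×131) ≈ 0.1389.
Accumulation ratio R = 1/(1 − f) ≈ 1/0.8611 ≈ 1.1613.
Each bolus raises the concentration by D/Vd = 66/15 ≈ 4.400 mg/L.
Steady-state peak Cmax,ss = C₀·R ≈ 4.400 × 1.1613 ≈ 5.110 mg/L.
Steady-state trough Cmin,ss = Cmax,ss·f ≈ 5.110 × 0.1389 ≈ 0.710 mg/L.
Trough 0.7 mg/L vs MEC 1 mg/L: subtherapeutic.

0.7 mg/L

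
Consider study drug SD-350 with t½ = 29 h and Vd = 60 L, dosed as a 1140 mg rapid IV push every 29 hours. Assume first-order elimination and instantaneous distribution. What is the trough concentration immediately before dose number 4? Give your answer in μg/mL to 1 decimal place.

f = (1/2)^(τ/t½) = (1/2)^(29/29) ≈ 0.5000.
C₀ = D/Vd = 1140/60 ≈ 19.000 μg/mL.
Before the 4th dose, 3 doses have been given. Superposition: Cmin = C₀·(f + f² + … + f^3).
≈ 19.000 × (0.5000 + 0.2500 + 0.1250) ≈ 19.000 × 0.8750 ≈ 16.625 μg/mL.

16.6 μg/mL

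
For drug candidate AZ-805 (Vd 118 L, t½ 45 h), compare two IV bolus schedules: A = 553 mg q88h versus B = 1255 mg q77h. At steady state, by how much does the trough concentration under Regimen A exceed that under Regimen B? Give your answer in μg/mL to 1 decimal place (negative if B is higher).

-3.0 μg/mL

Regimen A: f = (1/2)^(88/45) ≈ 0.2578; Cmin,ss = (553/118)·f/(1−f) ≈ 1.628 μg/mL.
Regimen B: f = (1/2)^(77/45) ≈ 0.3054; Cmin,ss = (1255/118)·f/(1−f) ≈ 4.676 μg/mL.
Difference ≈ 1.628 − 4.676 ≈ -3.048 μg/mL.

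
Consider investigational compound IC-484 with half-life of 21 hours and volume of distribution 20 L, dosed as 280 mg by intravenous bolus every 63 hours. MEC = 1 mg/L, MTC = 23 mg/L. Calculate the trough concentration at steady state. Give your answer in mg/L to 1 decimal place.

2.0 mg/L

τ = 63 h = 3 half-lives, so f = (1/2)^3 = 0.125.
At steady state, R = 1/(1 − 0.125) = 8/7.
Single-dose peak C₀ = D/Vd = 280/20 = 14 mg/L.
Steady-state peak Cmax,ss = C₀·R = 14 × 8/7 ≈ 16.000 mg/L.
Steady-state trough Cmin,ss = Cmax,ss·f ≈ 16.000 × 0.125 ≈ 2.000 mg/L.
Trough 2.0 mg/L vs MEC 1 mg/L: adequate.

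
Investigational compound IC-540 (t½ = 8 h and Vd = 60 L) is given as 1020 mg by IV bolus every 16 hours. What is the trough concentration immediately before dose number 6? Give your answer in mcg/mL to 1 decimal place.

5.7 mcg/mL

f = (1/2)^(τ/t½) = (1/2)^(16/8) ≈ 0.2500.
C₀ = D/Vd = 1020/60 ≈ 17.000 mcg/mL.
Before the 6th dose, 5 doses have been given. Superposition: Cmin = C₀·(f + f² + … + f^5).
≈ 17.000 × (0.2500 + 0.0625 + 0.0156 + 0.0039 + 0.0010) ≈ 17.000 × 0.3330 ≈ 5.661 mcg/mL.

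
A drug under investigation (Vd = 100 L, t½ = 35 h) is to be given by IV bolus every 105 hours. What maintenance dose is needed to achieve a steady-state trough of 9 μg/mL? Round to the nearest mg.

τ/t½ = 105/35 ≈ 3, so f = (1/2)^(105/35) ≈ 0.125000.
Cmin,ss = (D/Vd)·f/(1−f), so D = Cmin,ss·Vd·(1−f)/f.
D = 9 × 100 × (1−f)/f ≈ 9 × 100 × 7.00000 ≈ 6300.00 mg.

6300 mg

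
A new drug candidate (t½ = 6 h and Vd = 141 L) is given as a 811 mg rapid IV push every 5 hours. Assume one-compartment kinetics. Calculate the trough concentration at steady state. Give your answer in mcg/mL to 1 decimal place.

7.4 mcg/mL

τ/t½ = 5/6 ≈ 0.83333, so fraction remaining f = (1/2)^(5/6) ≈ 0.5612.
Single-dose peak C₀ = D/Vd = 811/141 ≈ 5.752 mcg/mL.
Steady-state trough Cmin,ss = C₀·f/(1−f) ≈ 5.752 × 0.5612/0.4388 ≈ 7.356 mcg/mL.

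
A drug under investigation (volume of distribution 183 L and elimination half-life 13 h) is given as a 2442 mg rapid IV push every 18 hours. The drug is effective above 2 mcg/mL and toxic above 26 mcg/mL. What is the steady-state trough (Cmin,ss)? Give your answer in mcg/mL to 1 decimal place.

τ/t½ = 18/13 ≈ 1.3846, so fraction remaining f = (1/2)^(18/13) ≈ 0.3830.
Each bolus raises the concentration by D/Vd = 2442/183 ≈ 13.344 mcg/mL.
Steady-state trough Cmin,ss = C₀·f/(1−f) ≈ 13.344 × 0.3830/0.6170 ≈ 8.283 mcg/mL.
Trough 8.3 mcg/mL vs MEC 2 mcg/mL: adequate.

8.3 mcg/mL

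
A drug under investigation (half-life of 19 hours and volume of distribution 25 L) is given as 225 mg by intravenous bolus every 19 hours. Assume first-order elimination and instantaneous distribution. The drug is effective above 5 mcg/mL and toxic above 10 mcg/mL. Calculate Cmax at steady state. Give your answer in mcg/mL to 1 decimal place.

The dosing interval is 1 half-life, so f = 2^(−1) = 0.5.
At steady state, R = 1/(1 − 0.5) = 2/1.
Single-dose peak C₀ = D/Vd = 225/25 = 9 mcg/mL.
Steady-state peak Cmax,ss = C₀·R = 9 × 2/1 ≈ 18.000 mcg/mL.
Peak 18.0 mcg/mL vs MTC 10 mcg/mL: exceeds toxic threshold.

18.0 mcg/mL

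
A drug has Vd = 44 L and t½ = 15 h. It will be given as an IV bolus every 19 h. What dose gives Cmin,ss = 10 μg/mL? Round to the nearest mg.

619 mg

τ/t½ = 19/15 ≈ 1.2667, so f = (1/2)^(19/15) ≈ 0.415619.
Cmin,ss = (D/Vd)·f/(1−f), so D = Cmin,ss·Vd·(1−f)/f.
D = 10 × 44 × (1−f)/f ≈ 10 × 44 × 1.40605 ≈ 618.66 mg.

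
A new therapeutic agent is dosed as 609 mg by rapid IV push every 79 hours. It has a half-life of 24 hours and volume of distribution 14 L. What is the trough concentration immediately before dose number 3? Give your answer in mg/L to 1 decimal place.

f = (1/2)^(τ/t½) = (1/2)^(79/24) ≈ 0.1021.
C₀ = D/Vd = 609/14 ≈ 43.500 mg/L.
Before the 3rd dose, 2 doses have been given. Superposition: Cmin = C₀·(f + f²).
≈ 43.500 × (0.1021 + 0.0104) ≈ 43.500 × 0.1125 ≈ 4.894 mg/L.

4.9 mg/L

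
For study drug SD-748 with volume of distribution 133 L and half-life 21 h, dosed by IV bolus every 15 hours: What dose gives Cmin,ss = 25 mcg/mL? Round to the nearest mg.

τ/t½ = 15/21 ≈ 0.71429, so f = (1/2)^(15/21) ≈ 0.609507.
Cmin,ss = (D/Vd)·f/(1−f), so D = Cmin,ss·Vd·(1−f)/f.
D = 25 × 133 × (1−f)/f ≈ 25 × 133 × 0.64067 ≈ 2130.23 mg.

2130 mg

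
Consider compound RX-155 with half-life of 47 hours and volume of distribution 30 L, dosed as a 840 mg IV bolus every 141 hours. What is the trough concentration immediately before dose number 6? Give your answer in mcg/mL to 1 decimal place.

4.0 mcg/mL

f = (1/2)^(τ/t½) = (1/2)^(141/47) ≈ 0.1250.
C₀ = D/Vd = 840/30 ≈ 28.000 mcg/mL.
Before the 6th dose, 5 doses have been given. Superposition: Cmin = C₀·(f + f² + … + f^5).
≈ 28.000 × (0.1250 + 0.0156 + 0.0020 + 0.0002 + 0.0000) ≈ 28.000 × 0.1428 ≈ 3.998 mcg/mL.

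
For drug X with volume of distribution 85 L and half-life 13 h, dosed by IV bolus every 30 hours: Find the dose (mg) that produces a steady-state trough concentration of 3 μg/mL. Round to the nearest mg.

τ/t½ = 30/13 ≈ 2.3077, so f = (1/2)^(30/13) ≈ 0.201983.
Cmin,ss = (D/Vd)·f/(1−f), so D = Cmin,ss·Vd·(1−f)/f.
D = 3 × 85 × (1−f)/f ≈ 3 × 85 × 3.95091 ≈ 1007.48 mg.

1007 mg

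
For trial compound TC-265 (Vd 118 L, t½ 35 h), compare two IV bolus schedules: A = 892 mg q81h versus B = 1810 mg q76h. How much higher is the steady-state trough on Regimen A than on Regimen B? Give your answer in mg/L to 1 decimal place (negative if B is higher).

-2.5 mg/L

Regimen A: f = (1/2)^(81/35) ≈ 0.2011; Cmin,ss = (892/118)·f/(1−f) ≈ 1.903 mg/L.
Regimen B: f = (1/2)^(76/35) ≈ 0.2220; Cmin,ss = (1810/118)·f/(1−f) ≈ 4.377 mg/L.
Difference ≈ 1.903 − 4.377 ≈ -2.474 mg/L.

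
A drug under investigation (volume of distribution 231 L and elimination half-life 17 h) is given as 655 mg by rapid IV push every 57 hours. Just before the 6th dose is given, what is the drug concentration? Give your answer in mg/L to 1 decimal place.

0.3 mg/L

f = (1/2)^(τ/t½) = (1/2)^(57/17) ≈ 0.0979.
C₀ = D/Vd = 655/231 ≈ 2.835 mg/L.
Before the 6th dose, 5 doses have been given. Superposition: Cmin = C₀·(f + f² + … + f^5).
≈ 2.835 × (0.0979 + 0.0096 + 0.0009 + 0.0001 + 0.0000) ≈ 2.835 × 0.1085 ≈ 0.308 mg/L.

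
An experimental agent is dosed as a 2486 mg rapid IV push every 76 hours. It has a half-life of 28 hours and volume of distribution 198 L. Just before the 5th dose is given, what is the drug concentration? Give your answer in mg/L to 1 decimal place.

f = (1/2)^(τ/t½) = (1/2)^(76/28) ≈ 0.1524.
C₀ = D/Vd = 2486/198 ≈ 12.556 mg/L.
Before the 5th dose, 4 doses have been given. Superposition: Cmin = C₀·(f + f² + … + f^4).
≈ 12.556 × (0.1524 + 0.0232 + 0.0035 + 0.0005) ≈ 12.556 × 0.1796 ≈ 2.255 mg/L.

2.3 mg/L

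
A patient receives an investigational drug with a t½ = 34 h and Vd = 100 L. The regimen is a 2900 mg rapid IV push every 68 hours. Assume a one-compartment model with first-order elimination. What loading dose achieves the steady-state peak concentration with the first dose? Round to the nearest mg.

f = (1/2)^(68/34) ≈ 0.250000; accumulation ratio R = 1/(1−f) ≈ 1.33333.
Loading dose to hit Cmax,ss on first dose: D_load = D_maint·R ≈ 2900 × 1.33333 ≈ 3866.66 mg.

3867 mg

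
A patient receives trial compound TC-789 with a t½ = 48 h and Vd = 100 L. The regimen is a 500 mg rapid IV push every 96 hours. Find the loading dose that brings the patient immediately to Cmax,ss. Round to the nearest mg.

667 mg

f = (1/2)^(96/48) ≈ 0.250000; accumulation ratio R = 1/(1−f) ≈ 1.33333.
Loading dose to hit Cmax,ss on first dose: D_load = D_maint·R ≈ 500 × 1.33333 ≈ 666.66 mg.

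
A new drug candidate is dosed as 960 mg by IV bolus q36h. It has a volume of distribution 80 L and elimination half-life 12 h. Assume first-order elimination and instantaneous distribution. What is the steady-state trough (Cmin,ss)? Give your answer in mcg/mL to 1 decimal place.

τ = 36 h = 3 half-lives, so f = (1/2)^3 = 0.125.
Accumulation ratio R = 1/(1 − f) = 1/0.875 = 8/7.
Single-dose peak C₀ = D/Vd = 960/80 = 12 mcg/mL.
Steady-state peak Cmax,ss = C₀·R = 12 × 8/7 ≈ 13.714 mcg/mL.
Steady-state trough Cmin,ss = Cmax,ss·f ≈ 13.714 × 0.125 ≈ 1.714 mcg/mL.

1.7 mcg/mL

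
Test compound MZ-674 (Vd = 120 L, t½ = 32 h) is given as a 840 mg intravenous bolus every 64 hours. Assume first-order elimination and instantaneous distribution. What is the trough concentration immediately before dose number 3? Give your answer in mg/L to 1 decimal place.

f = (1/2)^(τ/t½) = (1/2)^(64/32) ≈ 0.2500.
C₀ = D/Vd = 840/120 ≈ 7.000 mg/L.
Before the 3rd dose, 2 doses have been given. Superposition: Cmin = C₀·(f + f²).
≈ 7.000 × (0.2500 + 0.0625) ≈ 7.000 × 0.3125 ≈ 2.188 mg/L.

2.2 mg/L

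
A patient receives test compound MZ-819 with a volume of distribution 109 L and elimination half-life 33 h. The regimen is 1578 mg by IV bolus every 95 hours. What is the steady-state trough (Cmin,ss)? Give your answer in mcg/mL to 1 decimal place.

2.3 mcg/mL

Over one 95-h interval, 95/33 ≈ 2.8788 half-lives elapse, leaving f ≈ 0.1360 of each dose.
Single-dose peak C₀ = D/Vd = 1578/109 ≈ 14.477 mcg/mL.
Steady-state trough Cmin,ss = C₀·f/(1−f) ≈ 14.477 × 0.1360/0.8640 ≈ 2.279 mcg/mL.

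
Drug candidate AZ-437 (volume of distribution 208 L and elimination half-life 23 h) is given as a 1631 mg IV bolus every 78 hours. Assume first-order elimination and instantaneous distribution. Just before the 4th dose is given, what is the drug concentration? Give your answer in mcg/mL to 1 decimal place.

f = (1/2)^(τ/t½) = (1/2)^(78/23) ≈ 0.0953.
C₀ = D/Vd = 1631/208 ≈ 7.841 mcg/mL.
Before the 4th dose, 3 doses have been given. Superposition: Cmin = C₀·(f + f² + … + f^3).
≈ 7.841 × (0.0953 + 0.0091 + 0.0009) ≈ 7.841 × 0.1053 ≈ 0.826 mcg/mL.

0.8 mcg/mL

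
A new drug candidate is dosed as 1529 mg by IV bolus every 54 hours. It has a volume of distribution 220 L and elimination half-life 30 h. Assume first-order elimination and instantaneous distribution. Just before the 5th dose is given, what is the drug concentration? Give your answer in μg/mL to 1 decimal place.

f = (1/2)^(τ/t½) = (1/2)^(54/30) ≈ 0.2872.
C₀ = D/Vd = 1529/220 ≈ 6.950 μg/mL.
Before the 5th dose, 4 doses have been given. Superposition: Cmin = C₀·(f + f² + … + f^4).
≈ 6.950 × (0.2872 + 0.0825 + 0.0237 + 0.0068) ≈ 6.950 × 0.4002 ≈ 2.781 μg/mL.

2.8 μg/mL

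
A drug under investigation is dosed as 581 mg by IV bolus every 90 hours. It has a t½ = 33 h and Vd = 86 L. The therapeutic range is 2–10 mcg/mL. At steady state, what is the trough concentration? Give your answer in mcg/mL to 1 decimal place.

Over one 90-h interval, 90/33 ≈ 2.7273 half-lives elapse, leaving f ≈ 0.1510 of each dose.
At steady state, accumulation factor R = 1/(1 − e^(−kτ)) ≈ 1.1779.
Single-dose peak C₀ = D/Vd = 581/86 ≈ 6.756 mcg/mL.
Steady-state peak Cmax,ss = C₀·R ≈ 6.756 × 1.1779 ≈ 7.958 mcg/mL.
One interval later, Cmin,ss = Cmax,ss·e^(−kτ) ≈ 7.958 × 0.1510 ≈ 1.202 mcg/mL.
Trough 1.2 mcg/mL vs MEC 2 mcg/mL: subtherapeutic.

1.2 mcg/mL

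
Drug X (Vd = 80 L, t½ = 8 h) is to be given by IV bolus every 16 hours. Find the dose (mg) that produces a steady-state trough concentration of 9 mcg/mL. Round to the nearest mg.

2160 mg

τ/t½ = 16/8 ≈ 2, so f = (1/2)^(16/8) ≈ 0.250000.
Cmin,ss = (D/Vd)·f/(1−f), so D = Cmin,ss·Vd·(1−f)/f.
D = 9 × 80 × (1−f)/f ≈ 9 × 80 × 3.00000 ≈ 2160.00 mg.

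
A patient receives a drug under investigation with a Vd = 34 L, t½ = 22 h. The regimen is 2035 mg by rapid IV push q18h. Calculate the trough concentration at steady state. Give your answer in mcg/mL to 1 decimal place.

78.4 mcg/mL

k = ln2/t½ = ln2/22 ≈ 0.031507 h⁻¹; fraction remaining f = e^(−kτ) = e^(−0.031507×18) ≈ 0.5672.
Each bolus raises the concentration by D/Vd = 2035/34 ≈ 59.853 mcg/mL.
Steady-state trough Cmin,ss = C₀·f/(1−f) ≈ 59.853 × 0.5672/0.4328 ≈ 78.440 mcg/mL.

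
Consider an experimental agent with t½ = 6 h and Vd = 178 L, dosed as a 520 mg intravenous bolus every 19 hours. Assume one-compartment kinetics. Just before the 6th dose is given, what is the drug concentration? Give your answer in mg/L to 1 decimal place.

f = (1/2)^(τ/t½) = (1/2)^(19/6) ≈ 0.1114.
C₀ = D/Vd = 520/178 ≈ 2.921 mg/L.
Before the 6th dose, 5 doses have been given. Superposition: Cmin = C₀·(f + f² + … + f^5).
≈ 2.921 × (0.1114 + 0.0124 + 0.0014 + 0.0002 + 0.0000) ≈ 2.921 × 0.1254 ≈ 0.366 mg/L.

0.4 mg/L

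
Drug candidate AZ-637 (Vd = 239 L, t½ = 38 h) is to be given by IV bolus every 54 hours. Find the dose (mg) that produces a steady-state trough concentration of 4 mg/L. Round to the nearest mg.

1604 mg

τ/t½ = 54/38 ≈ 1.4211, so f = (1/2)^(54/38) ≈ 0.373440.
Cmin,ss = (D/Vd)·f/(1−f), so D = Cmin,ss·Vd·(1−f)/f.
D = 4 × 239 × (1−f)/f ≈ 4 × 239 × 1.67781 ≈ 1603.99 mg.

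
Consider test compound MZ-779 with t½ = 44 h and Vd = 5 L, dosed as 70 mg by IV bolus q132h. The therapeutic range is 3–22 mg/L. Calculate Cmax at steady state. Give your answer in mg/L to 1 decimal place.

16.0 mg/L

The dosing interval is 3 half-lives, so f = 2^(−3) = 0.125.
At steady state, R = 1/(1 − 0.125) = 8/7.
Single-dose peak C₀ = D/Vd = 70/5 = 14 mg/L.
Steady-state peak Cmax,ss = C₀·R = 14 × 8/7 ≈ 16.000 mg/L.
Peak 16.0 mg/L vs MTC 22 mg/L: below toxic threshold.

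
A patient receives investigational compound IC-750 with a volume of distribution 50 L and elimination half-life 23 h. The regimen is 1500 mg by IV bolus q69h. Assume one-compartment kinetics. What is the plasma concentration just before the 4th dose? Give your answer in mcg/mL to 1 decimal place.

f = (1/2)^(τ/t½) = (1/2)^(69/23) ≈ 0.1250.
C₀ = D/Vd = 1500/50 ≈ 30.000 mcg/mL.
Before the 4th dose, 3 doses have been given. Superposition: Cmin = C₀·(f + f² + … + f^3).
≈ 30.000 × (0.1250 + 0.0156 + 0.0020) ≈ 30.000 × 0.1426 ≈ 4.278 mcg/mL.

4.3 mcg/mL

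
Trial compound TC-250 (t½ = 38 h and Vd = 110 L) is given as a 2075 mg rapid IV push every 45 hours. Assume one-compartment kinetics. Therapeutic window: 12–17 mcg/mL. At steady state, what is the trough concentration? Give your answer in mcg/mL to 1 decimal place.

14.8 mcg/mL

Over one 45-h interval, 45/38 ≈ 1.1842 half-lives elapse, leaving f ≈ 0.4401 of each dose.
Accumulation ratio R = 1/(1 − f) ≈ 1/0.5599 ≈ 1.7860.
Each bolus raises the concentration by D/Vd = 2075/110 ≈ 18.864 mcg/mL.
Steady-state peak Cmax,ss = C₀·R ≈ 18.864 × 1.7860 ≈ 33.691 mcg/mL.
Steady-state trough Cmin,ss = Cmax,ss·f ≈ 33.691 × 0.4401 ≈ 14.827 mcg/mL.
Trough 14.8 mcg/mL vs MEC 12 mcg/mL: adequate.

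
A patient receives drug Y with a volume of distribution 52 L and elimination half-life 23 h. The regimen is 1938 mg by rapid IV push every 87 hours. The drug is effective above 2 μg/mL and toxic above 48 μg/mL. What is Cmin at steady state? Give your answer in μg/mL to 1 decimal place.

τ/t½ = 87/23 ≈ 3.7826, so fraction remaining f = (1/2)^(87/23) ≈ 0.0727.
Each bolus raises the concentration by D/Vd = 1938/52 ≈ 37.269 μg/mL.
Steady-state trough Cmin,ss = C₀·f/(1−f) ≈ 37.269 × 0.0727/0.9273 ≈ 2.922 μg/mL.
Trough 2.9 μg/mL vs MEC 2 μg/mL: adequate.

2.9 μg/mL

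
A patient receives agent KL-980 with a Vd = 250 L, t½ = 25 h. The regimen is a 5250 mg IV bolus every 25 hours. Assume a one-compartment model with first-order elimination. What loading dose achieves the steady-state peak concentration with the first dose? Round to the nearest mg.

f = (1/2)^(25/25) ≈ 0.500000; accumulation ratio R = 1/(1−f) ≈ 2.00000.
Loading dose to hit Cmax,ss on first dose: D_load = D_maint·R ≈ 5250 × 2.00000 ≈ 10500.00 mg.

10500 mg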